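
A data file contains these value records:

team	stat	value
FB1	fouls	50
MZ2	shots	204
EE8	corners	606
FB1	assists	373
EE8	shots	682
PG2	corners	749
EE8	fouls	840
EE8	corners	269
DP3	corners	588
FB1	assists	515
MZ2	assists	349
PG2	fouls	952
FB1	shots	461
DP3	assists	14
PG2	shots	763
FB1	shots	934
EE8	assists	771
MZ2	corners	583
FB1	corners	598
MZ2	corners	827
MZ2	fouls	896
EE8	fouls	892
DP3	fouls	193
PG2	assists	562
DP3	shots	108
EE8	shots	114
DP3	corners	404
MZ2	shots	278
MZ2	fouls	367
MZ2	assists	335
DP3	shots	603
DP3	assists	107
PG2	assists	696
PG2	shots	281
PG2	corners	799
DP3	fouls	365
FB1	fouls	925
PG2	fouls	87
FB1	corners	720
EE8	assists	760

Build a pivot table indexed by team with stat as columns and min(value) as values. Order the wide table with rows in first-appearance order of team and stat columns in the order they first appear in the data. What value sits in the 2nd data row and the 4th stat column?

335

With rows in first-appearance order of team, row 2 is team=MZ2. stat columns in first-appearance order: fouls, shots, corners, assists; column 4 is assists.
Long rows with team=MZ2, stat=assists: min(349, 335) = 335.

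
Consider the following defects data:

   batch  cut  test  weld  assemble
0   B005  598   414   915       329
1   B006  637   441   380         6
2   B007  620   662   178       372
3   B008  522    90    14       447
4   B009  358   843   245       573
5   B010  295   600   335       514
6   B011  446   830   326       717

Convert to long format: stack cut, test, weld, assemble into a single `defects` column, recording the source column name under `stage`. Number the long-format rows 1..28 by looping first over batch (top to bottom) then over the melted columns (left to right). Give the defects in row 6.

28 rows total (7 × 4). Row 6: index ⌊(6-1)/4⌋ = 1 into batch → B006; (6-1) mod 4 = 1 into the melted columns → test.
So row 6 is (B006, test, 441); defects = 441.

441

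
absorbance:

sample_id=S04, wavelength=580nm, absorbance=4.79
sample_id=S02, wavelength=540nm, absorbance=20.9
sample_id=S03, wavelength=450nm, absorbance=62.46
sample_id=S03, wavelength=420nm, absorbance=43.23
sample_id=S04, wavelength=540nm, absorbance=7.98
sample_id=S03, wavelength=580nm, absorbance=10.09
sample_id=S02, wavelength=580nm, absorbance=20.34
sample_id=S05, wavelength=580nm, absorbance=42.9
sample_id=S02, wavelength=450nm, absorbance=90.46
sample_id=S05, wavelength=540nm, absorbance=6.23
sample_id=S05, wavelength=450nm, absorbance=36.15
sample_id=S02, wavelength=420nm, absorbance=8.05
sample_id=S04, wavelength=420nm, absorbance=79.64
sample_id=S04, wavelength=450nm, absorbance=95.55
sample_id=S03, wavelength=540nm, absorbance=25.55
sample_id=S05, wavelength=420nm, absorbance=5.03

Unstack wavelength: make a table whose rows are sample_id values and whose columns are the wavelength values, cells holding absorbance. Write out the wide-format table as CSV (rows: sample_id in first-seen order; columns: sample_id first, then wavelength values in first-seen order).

Columns: sample_id plus the 4 distinct wavelength values (580nm, 540nm, 450nm, 420nm).
For example, row S04 column 580nm takes absorbance=4.79 from the long row (S04, 580nm).

sample_id,580nm,540nm,450nm,420nm
S04,4.79,7.98,95.55,79.64
S02,20.34,20.9,90.46,8.05
S03,10.09,25.55,62.46,43.23
S05,42.9,6.23,36.15,5.03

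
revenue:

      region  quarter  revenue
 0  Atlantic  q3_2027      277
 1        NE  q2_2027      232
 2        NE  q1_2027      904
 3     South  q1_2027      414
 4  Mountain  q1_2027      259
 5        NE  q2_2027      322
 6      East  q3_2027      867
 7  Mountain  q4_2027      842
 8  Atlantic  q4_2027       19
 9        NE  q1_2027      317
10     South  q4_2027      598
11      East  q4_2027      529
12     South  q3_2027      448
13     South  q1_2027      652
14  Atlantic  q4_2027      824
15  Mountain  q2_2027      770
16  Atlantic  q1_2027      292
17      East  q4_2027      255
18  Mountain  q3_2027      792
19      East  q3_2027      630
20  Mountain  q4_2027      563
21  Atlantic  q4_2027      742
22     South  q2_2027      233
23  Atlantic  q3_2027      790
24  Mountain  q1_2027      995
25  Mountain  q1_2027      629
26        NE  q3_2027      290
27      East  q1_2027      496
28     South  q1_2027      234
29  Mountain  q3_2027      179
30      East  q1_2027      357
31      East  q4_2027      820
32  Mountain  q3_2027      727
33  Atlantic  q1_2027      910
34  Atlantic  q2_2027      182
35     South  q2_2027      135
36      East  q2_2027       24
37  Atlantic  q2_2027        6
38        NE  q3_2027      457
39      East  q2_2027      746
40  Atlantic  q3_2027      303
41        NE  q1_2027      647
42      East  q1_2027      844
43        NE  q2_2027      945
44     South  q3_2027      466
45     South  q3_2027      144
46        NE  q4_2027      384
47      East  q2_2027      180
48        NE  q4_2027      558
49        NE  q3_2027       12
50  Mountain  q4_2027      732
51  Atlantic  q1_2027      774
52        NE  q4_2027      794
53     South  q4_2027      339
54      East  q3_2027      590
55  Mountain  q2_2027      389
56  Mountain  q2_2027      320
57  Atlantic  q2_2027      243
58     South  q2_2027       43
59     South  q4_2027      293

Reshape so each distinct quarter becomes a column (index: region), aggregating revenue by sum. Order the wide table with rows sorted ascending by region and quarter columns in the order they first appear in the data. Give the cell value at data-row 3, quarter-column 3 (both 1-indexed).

With rows sorted ascending by region, row 3 is region=Mountain. quarter columns in first-appearance order: q3_2027, q2_2027, q1_2027, q4_2027; column 3 is q1_2027.
Long rows with region=Mountain, quarter=q1_2027: 259 + 995 + 629 = 1883.

1883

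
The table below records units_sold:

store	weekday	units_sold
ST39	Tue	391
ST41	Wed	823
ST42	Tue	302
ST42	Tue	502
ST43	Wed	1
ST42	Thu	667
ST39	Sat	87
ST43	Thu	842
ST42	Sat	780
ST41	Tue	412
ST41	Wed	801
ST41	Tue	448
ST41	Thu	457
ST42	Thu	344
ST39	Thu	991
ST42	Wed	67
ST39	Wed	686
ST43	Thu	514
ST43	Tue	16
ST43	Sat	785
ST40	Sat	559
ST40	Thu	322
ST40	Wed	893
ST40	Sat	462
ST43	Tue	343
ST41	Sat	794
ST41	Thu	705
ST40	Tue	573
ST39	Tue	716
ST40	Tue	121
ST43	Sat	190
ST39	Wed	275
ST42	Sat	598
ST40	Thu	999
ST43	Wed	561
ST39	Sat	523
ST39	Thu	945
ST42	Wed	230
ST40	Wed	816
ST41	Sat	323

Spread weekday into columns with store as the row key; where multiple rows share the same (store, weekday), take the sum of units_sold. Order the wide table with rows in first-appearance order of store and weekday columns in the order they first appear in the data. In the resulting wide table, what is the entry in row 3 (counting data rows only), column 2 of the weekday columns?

297

With rows in first-appearance order of store, row 3 is store=ST42. weekday columns in first-appearance order: Tue, Wed, Thu, Sat; column 2 is Wed.
Long rows with store=ST42, weekday=Wed: 67 + 230 = 297.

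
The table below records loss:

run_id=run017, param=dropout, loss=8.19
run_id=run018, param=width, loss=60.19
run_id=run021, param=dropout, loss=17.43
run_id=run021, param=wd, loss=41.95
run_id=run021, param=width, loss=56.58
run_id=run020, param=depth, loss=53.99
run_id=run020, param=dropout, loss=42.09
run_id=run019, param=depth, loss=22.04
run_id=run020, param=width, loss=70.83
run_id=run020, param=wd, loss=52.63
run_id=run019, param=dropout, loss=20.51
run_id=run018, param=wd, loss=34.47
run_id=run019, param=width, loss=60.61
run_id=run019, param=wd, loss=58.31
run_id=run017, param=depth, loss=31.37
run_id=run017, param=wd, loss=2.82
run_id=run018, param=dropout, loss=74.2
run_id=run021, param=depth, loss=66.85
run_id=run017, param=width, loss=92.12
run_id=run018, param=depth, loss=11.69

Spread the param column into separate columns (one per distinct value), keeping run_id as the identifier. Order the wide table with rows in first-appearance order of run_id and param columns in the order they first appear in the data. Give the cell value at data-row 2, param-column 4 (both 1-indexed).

With rows in first-appearance order of run_id, row 2 is run_id=run018. param columns in first-appearance order: dropout, width, wd, depth; column 4 is depth.
Long rows with run_id=run018, param=depth: loss = 11.69.

11.69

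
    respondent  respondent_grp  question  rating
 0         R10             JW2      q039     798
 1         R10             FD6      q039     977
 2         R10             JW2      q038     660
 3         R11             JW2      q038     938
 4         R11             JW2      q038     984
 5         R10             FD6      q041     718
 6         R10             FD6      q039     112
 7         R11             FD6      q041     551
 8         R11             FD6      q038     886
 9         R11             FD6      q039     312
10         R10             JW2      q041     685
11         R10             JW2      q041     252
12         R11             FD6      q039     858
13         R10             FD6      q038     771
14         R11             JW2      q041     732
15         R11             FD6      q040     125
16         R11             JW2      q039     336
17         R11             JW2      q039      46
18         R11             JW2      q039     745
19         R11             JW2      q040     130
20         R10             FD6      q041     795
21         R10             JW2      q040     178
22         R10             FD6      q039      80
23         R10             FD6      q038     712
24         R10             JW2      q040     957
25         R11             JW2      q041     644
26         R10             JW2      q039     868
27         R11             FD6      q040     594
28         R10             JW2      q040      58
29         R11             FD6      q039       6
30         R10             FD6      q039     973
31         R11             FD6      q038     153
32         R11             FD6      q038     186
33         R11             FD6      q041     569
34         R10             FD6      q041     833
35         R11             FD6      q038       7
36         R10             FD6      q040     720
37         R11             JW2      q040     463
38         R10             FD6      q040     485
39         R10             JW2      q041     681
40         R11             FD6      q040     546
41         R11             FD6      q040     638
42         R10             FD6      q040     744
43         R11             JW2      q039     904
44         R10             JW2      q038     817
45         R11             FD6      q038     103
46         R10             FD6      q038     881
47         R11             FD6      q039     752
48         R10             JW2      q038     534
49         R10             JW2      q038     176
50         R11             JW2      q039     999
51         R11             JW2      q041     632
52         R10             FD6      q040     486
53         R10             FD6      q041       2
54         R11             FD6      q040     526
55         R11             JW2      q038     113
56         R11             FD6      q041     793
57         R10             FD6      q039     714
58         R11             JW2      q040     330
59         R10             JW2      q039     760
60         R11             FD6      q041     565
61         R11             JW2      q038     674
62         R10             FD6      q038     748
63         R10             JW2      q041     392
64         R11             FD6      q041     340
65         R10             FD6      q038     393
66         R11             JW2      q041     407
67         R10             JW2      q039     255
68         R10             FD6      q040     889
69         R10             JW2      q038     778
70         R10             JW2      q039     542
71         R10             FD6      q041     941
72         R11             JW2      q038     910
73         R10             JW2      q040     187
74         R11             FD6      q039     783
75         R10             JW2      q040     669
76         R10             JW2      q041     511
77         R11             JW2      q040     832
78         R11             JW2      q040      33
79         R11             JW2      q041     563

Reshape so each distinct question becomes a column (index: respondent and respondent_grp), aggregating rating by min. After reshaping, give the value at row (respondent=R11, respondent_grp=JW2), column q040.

33

Rows with respondent=R11, respondent_grp=JW2 and question=q040: rating values are 130, 463, 330, 832, 33.
min(130, 463, 330, 832, 33) = 33.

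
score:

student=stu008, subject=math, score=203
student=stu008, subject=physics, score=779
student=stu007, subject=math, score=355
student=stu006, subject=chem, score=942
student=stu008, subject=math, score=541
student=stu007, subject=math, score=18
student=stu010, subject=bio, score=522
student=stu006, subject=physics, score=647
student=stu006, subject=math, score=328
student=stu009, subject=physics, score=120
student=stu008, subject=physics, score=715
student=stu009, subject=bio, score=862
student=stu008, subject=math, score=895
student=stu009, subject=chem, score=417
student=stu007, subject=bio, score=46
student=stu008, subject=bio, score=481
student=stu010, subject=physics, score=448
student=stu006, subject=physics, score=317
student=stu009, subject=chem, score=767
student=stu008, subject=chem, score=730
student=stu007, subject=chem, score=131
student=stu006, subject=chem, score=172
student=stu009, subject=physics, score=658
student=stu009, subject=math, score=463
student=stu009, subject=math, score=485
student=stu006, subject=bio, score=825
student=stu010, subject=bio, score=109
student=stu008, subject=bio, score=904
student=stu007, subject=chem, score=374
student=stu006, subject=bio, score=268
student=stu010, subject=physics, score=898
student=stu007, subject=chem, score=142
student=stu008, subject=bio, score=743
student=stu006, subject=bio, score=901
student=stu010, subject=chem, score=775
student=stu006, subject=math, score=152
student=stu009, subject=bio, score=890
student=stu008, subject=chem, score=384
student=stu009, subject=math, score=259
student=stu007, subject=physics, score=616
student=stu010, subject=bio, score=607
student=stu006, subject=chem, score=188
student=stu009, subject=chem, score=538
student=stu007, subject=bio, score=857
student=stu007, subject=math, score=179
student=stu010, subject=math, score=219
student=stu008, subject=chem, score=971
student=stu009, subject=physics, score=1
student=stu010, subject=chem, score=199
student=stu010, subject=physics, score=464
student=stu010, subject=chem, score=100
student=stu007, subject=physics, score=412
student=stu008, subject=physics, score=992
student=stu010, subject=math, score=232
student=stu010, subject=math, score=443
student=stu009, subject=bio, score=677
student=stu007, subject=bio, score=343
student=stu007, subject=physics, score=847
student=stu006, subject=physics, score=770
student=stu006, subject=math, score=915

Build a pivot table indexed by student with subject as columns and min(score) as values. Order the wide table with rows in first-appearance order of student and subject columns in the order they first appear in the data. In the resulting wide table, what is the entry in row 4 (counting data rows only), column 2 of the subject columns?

448

With rows in first-appearance order of student, row 4 is student=stu010. subject columns in first-appearance order: math, physics, chem, bio; column 2 is physics.
Long rows with student=stu010, subject=physics: min(448, 898, 464) = 448.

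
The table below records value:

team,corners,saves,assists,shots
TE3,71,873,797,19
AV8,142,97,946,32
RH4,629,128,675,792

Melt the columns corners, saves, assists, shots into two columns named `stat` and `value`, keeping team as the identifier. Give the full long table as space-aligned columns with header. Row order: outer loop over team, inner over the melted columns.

Each (team, column) pair becomes one row: 3 × 4 = 12 rows.
For example, (TE3, corners) → value=71.

team  stat     value
TE3   corners  71   
TE3   saves    873  
TE3   assists  797  
TE3   shots    19   
AV8   corners  142  
AV8   saves    97   
AV8   assists  946  
AV8   shots    32   
RH4   corners  629  
RH4   saves    128  
RH4   assists  675  
RH4   shots    792  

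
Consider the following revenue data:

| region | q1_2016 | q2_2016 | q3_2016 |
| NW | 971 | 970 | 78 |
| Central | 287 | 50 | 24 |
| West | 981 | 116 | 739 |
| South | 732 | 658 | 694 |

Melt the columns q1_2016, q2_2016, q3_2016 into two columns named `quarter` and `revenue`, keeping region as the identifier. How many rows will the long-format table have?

4 region values × 3 melted columns = 12 rows.

12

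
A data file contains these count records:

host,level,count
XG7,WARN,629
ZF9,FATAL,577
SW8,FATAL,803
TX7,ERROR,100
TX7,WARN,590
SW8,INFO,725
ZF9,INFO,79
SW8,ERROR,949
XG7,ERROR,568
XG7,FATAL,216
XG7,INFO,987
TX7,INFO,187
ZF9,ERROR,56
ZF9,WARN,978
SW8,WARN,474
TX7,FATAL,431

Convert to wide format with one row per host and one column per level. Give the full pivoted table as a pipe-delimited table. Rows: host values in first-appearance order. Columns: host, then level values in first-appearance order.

| host | WARN | FATAL | ERROR | INFO |
| XG7 | 629 | 216 | 568 | 987 |
| ZF9 | 978 | 577 | 56 | 79 |
| SW8 | 474 | 803 | 949 | 725 |
| TX7 | 590 | 431 | 100 | 187 |

Columns: host plus the 4 distinct level values (WARN, FATAL, ERROR, INFO).
For example, row XG7 column WARN takes count=629 from the long row (XG7, WARN).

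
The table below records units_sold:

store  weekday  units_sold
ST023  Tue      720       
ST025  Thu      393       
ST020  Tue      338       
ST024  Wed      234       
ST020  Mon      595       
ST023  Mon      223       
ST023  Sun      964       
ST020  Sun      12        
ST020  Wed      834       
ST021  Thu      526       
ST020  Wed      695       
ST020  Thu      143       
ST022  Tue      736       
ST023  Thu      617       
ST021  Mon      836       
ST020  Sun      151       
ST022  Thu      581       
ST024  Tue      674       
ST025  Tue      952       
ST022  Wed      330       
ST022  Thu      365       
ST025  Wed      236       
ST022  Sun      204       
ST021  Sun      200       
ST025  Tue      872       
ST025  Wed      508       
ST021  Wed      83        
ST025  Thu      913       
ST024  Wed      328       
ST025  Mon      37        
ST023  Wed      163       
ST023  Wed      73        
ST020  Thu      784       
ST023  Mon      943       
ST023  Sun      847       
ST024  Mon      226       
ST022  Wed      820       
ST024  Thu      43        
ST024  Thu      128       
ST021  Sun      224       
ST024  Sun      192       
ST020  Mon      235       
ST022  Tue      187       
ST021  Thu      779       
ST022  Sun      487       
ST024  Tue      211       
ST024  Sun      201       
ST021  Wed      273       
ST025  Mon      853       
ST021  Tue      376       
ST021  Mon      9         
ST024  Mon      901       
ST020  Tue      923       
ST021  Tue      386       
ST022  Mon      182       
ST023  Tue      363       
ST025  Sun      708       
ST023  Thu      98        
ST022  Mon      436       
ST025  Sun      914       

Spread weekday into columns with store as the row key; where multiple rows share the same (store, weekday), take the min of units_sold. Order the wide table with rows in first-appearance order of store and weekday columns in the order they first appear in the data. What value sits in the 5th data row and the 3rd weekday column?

83

With rows in first-appearance order of store, row 5 is store=ST021. weekday columns in first-appearance order: Tue, Thu, Wed, Mon, Sun; column 3 is Wed.
Long rows with store=ST021, weekday=Wed: min(83, 273) = 83.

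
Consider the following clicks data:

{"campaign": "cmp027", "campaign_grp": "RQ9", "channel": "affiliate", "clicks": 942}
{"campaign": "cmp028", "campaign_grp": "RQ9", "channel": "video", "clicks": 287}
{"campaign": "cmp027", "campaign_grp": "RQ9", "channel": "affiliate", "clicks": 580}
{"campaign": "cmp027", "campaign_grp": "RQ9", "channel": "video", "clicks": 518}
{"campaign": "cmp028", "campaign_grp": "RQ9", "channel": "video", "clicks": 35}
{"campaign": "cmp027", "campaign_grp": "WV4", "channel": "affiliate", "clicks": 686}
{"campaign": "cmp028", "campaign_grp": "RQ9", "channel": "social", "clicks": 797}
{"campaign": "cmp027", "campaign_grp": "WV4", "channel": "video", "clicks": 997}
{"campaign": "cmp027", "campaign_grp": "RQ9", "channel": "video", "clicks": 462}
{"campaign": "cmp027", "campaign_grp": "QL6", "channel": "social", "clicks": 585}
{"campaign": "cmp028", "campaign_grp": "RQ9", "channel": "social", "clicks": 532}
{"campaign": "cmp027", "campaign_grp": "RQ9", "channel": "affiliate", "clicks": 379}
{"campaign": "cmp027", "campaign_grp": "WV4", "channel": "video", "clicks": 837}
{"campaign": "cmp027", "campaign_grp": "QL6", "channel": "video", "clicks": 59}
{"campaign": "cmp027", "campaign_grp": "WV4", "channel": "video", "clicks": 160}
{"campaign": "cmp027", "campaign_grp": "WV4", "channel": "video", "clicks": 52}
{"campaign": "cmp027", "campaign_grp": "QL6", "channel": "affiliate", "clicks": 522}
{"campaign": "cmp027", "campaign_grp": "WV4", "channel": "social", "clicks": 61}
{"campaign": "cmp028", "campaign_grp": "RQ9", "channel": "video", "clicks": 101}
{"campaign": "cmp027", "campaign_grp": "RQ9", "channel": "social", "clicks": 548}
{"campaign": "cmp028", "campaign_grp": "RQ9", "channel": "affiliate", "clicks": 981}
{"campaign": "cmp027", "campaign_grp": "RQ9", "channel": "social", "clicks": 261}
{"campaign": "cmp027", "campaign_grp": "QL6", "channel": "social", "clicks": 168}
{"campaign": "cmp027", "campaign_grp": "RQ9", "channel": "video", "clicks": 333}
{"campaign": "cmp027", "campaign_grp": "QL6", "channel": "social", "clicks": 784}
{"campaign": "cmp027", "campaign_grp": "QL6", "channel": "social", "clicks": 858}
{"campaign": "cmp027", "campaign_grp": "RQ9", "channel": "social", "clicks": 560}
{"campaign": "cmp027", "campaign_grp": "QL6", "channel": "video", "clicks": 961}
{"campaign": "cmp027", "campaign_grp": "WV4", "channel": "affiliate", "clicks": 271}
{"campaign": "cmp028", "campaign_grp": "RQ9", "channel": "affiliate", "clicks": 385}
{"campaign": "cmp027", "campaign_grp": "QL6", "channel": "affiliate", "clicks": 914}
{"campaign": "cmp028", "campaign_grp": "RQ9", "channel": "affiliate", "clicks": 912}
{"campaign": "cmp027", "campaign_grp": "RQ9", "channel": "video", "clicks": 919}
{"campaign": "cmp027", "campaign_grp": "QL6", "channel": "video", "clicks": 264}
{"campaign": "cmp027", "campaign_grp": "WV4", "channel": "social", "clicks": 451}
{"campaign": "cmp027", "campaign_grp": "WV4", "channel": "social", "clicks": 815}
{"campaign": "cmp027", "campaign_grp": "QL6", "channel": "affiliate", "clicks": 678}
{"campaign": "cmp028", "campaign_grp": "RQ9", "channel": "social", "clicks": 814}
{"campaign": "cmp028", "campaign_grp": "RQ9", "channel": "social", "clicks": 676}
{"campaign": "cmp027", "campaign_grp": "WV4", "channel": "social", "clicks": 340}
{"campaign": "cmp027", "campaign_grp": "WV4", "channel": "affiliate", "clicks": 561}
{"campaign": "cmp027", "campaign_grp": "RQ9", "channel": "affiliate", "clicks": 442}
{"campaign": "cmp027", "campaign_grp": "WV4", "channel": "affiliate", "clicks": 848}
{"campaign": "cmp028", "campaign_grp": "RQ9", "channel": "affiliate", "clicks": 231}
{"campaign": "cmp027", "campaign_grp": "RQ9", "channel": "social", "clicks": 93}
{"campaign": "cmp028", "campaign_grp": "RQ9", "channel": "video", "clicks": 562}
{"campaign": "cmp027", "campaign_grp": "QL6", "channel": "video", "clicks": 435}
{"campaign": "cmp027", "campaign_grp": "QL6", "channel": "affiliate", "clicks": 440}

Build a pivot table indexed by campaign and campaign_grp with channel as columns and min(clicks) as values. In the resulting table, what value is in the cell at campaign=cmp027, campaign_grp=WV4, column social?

61

Rows with campaign=cmp027, campaign_grp=WV4 and channel=social: clicks values are 61, 451, 815, 340.
min(61, 451, 815, 340) = 61.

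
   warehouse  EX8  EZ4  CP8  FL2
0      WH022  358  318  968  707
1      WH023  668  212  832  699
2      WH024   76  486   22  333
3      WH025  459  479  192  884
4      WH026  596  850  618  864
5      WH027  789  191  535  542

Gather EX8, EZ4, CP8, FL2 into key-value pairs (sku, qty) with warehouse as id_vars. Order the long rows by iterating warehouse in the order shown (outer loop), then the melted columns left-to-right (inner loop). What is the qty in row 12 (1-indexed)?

333

24 rows total (6 × 4). Row 12: index ⌊(12-1)/4⌋ = 2 into warehouse → WH024; (12-1) mod 4 = 3 into the melted columns → FL2.
So row 12 is (WH024, FL2, 333); qty = 333.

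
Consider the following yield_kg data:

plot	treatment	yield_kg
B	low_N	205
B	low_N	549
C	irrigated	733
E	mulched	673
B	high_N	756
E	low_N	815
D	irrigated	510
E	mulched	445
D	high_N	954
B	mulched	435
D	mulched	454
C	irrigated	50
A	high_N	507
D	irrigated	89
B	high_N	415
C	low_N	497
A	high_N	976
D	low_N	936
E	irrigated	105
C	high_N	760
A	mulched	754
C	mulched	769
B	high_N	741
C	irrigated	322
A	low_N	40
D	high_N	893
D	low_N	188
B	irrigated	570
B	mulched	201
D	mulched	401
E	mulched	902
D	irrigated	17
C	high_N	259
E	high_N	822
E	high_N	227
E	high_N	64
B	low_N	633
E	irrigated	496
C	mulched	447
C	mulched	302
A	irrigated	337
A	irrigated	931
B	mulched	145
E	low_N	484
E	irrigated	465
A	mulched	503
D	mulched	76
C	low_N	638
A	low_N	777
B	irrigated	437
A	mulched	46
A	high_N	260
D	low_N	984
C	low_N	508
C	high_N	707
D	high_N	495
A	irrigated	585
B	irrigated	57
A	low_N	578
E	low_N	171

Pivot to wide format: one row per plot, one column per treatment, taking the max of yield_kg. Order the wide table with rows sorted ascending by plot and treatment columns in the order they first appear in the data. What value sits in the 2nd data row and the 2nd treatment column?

570

With rows sorted ascending by plot, row 2 is plot=B. treatment columns in first-appearance order: low_N, irrigated, mulched, high_N; column 2 is irrigated.
Long rows with plot=B, treatment=irrigated: max(570, 437, 57) = 570.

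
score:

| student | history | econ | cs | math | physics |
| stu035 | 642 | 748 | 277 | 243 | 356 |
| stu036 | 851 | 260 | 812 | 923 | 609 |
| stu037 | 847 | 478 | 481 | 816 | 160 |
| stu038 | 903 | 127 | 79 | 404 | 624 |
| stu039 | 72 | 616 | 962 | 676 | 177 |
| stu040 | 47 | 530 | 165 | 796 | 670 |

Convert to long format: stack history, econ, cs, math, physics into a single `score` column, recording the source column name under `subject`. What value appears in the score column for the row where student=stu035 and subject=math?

243

Unpivoting turns each (student, wide-column) pair into one long row.
The wide cell at row stu035, column math holds 243, so the long row (stu035, math) has score=243.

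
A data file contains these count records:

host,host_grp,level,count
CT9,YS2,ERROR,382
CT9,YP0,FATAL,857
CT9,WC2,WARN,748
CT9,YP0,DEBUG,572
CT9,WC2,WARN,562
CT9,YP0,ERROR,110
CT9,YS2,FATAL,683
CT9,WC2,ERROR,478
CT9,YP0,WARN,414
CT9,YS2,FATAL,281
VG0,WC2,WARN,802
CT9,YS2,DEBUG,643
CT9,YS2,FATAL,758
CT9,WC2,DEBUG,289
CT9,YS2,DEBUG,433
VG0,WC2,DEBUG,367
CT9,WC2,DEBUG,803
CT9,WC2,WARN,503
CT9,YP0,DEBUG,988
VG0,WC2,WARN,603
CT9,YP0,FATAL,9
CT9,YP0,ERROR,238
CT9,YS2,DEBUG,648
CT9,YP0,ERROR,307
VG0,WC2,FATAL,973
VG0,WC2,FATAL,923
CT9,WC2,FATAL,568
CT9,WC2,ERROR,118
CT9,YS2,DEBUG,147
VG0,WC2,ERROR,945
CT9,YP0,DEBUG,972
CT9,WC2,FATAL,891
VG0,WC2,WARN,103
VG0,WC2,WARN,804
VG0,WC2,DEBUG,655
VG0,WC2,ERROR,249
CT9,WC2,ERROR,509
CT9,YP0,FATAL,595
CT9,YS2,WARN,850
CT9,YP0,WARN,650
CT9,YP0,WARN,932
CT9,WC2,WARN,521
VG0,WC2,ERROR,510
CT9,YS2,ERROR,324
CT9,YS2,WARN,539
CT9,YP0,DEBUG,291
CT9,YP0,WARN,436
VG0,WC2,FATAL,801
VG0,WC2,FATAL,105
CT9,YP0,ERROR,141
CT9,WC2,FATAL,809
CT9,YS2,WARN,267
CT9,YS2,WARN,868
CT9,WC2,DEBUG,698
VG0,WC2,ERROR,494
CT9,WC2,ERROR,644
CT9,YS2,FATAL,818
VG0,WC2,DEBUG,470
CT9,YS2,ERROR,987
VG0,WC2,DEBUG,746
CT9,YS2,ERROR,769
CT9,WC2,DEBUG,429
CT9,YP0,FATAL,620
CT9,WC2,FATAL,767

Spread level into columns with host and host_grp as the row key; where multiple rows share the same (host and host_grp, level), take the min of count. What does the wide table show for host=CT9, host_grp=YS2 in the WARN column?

267

Rows with host=CT9, host_grp=YS2 and level=WARN: count values are 850, 539, 267, 868.
min(850, 539, 267, 868) = 267.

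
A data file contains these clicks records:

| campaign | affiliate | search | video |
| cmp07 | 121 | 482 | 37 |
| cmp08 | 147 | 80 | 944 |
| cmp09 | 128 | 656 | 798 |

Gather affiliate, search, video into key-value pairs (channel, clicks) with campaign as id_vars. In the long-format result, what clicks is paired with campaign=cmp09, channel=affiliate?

Unpivoting turns each (campaign, wide-column) pair into one long row.
The wide cell at row cmp09, column affiliate holds 128, so the long row (cmp09, affiliate) has clicks=128.

128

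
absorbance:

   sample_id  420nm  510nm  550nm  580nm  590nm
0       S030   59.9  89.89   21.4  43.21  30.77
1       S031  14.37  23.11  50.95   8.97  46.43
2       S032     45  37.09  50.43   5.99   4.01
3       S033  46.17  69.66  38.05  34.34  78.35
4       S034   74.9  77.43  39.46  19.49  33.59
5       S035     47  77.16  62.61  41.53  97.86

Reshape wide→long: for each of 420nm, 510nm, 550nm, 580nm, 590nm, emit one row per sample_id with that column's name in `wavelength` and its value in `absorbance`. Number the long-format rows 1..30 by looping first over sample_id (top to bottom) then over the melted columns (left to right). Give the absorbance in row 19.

34.34

30 rows total (6 × 5). Row 19: index ⌊(19-1)/5⌋ = 3 into sample_id → S033; (19-1) mod 5 = 3 into the melted columns → 580nm.
So row 19 is (S033, 580nm, 34.34); absorbance = 34.34.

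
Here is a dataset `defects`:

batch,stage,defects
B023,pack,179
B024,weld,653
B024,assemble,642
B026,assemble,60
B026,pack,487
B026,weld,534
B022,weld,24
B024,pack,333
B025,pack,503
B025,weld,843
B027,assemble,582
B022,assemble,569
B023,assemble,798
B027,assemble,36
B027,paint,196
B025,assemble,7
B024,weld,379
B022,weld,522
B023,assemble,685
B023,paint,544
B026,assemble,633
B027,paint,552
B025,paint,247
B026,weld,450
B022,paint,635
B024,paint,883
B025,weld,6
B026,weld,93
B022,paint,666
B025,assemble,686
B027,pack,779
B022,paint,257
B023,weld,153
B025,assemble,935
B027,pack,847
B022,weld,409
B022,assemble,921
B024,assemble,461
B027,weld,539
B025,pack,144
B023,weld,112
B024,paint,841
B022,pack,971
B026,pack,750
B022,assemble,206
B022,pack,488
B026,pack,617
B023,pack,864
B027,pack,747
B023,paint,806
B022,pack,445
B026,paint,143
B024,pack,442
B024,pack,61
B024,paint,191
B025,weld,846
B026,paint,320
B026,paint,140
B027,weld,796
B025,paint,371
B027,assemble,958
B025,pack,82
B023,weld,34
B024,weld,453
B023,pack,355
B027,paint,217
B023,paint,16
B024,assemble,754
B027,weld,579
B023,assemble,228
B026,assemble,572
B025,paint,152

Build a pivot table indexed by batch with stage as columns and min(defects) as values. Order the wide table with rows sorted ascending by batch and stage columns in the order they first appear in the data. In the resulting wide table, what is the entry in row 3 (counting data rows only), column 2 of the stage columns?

With rows sorted ascending by batch, row 3 is batch=B024. stage columns in first-appearance order: pack, weld, assemble, paint; column 2 is weld.
Long rows with batch=B024, stage=weld: min(653, 379, 453) = 379.

379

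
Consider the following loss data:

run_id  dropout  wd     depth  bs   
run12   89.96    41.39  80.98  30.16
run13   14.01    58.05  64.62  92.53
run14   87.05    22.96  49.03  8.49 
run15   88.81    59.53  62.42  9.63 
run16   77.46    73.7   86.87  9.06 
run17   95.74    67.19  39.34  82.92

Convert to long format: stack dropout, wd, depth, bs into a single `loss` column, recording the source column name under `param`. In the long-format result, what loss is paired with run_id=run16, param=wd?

73.7

Unpivoting turns each (run_id, wide-column) pair into one long row.
The wide cell at row run16, column wd holds 73.7, so the long row (run16, wd) has loss=73.7.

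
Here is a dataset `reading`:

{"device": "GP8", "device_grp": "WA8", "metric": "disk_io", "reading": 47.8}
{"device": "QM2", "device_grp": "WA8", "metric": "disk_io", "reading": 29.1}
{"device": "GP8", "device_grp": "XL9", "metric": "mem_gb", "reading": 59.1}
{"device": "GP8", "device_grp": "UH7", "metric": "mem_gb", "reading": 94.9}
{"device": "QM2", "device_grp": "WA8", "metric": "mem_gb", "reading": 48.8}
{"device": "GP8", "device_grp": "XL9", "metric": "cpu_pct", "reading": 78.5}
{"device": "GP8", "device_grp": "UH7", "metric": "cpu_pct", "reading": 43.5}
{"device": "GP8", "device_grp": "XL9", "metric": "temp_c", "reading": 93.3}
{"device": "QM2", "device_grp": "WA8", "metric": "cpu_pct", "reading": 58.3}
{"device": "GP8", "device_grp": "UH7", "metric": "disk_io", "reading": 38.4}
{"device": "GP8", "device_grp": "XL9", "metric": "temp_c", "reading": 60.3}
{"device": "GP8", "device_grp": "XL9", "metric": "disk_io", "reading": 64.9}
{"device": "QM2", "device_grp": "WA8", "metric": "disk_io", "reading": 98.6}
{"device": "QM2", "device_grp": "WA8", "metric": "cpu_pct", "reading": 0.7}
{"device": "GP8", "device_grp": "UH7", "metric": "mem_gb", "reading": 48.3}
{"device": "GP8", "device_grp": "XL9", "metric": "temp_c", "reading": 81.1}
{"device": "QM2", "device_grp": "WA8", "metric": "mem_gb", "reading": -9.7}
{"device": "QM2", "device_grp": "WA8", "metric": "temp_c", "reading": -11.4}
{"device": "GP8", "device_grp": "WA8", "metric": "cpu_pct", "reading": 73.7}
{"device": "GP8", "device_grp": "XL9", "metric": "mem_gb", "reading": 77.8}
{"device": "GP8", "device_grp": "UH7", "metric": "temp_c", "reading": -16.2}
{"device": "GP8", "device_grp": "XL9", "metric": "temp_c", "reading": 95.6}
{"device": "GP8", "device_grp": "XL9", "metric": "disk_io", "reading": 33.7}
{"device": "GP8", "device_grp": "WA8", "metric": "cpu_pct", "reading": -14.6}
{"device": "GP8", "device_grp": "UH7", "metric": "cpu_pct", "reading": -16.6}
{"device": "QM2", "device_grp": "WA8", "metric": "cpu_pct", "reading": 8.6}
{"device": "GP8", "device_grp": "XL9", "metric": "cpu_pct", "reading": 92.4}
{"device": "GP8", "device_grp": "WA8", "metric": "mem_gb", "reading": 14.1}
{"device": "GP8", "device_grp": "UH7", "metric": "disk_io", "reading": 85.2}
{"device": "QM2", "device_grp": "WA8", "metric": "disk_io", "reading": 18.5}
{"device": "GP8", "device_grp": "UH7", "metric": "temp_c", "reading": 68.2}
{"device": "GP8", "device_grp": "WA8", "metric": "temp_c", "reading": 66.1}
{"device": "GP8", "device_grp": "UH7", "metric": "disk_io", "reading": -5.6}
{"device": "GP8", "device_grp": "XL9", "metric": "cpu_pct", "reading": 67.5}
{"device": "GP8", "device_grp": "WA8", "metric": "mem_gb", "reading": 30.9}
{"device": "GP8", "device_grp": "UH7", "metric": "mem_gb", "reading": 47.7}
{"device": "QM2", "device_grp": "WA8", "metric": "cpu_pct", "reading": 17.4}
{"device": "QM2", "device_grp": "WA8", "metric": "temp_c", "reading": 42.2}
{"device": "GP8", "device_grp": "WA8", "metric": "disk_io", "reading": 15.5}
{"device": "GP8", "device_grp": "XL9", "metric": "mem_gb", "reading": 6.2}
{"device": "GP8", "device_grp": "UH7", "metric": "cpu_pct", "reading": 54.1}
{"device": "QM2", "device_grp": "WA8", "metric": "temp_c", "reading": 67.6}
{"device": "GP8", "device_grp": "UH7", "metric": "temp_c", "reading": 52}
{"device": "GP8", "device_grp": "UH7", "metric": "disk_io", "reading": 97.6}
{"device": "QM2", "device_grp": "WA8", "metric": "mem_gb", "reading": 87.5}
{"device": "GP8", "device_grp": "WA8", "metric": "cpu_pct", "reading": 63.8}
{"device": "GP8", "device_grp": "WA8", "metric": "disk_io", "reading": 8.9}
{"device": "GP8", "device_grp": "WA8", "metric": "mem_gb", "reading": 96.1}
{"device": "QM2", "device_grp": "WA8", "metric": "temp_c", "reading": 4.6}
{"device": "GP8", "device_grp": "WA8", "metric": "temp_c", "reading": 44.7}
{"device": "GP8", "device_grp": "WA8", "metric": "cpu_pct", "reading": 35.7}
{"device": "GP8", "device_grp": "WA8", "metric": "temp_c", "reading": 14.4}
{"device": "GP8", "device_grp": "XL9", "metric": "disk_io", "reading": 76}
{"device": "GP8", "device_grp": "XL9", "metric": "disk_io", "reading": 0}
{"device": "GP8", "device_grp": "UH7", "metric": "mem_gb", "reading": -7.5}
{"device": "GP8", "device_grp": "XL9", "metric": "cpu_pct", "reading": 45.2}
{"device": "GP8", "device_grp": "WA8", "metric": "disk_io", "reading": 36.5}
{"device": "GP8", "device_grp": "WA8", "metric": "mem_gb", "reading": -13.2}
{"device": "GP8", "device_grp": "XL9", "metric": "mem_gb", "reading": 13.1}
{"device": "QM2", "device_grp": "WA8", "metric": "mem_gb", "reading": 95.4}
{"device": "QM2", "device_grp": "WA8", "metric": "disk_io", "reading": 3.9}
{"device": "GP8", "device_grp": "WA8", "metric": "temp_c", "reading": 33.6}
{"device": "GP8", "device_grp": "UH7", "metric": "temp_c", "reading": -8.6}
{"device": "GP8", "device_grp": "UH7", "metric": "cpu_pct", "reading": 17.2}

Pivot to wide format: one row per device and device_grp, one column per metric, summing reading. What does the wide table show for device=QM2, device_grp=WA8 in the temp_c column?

Rows with device=QM2, device_grp=WA8 and metric=temp_c: reading values are -11.4, 42.2, 67.6, 4.6.
-11.4 + 42.2 + 67.6 + 4.6 = 103.

103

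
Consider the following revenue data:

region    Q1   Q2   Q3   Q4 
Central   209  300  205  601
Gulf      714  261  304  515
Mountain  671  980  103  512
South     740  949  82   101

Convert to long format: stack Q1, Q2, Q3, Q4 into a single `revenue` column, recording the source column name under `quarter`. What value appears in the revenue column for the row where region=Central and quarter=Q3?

Unpivoting turns each (region, wide-column) pair into one long row.
The wide cell at row Central, column Q3 holds 205, so the long row (Central, Q3) has revenue=205.

205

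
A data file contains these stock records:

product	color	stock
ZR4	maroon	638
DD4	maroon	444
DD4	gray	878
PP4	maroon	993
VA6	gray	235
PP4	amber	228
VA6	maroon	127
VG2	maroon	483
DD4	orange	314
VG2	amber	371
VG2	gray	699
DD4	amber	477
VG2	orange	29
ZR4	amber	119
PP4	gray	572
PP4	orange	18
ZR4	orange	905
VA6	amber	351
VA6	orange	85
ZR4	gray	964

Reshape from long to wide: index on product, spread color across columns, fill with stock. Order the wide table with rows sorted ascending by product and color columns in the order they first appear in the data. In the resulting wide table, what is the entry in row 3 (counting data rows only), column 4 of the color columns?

With rows sorted ascending by product, row 3 is product=VA6. color columns in first-appearance order: maroon, gray, amber, orange; column 4 is orange.
Long rows with product=VA6, color=orange: stock = 85.

85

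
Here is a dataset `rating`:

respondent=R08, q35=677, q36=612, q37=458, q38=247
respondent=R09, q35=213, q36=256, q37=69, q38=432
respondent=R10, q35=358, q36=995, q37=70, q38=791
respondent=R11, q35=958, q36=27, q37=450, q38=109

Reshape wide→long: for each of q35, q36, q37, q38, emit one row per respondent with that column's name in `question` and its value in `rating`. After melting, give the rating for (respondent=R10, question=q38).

791

Unpivoting turns each (respondent, wide-column) pair into one long row.
The wide cell at row R10, column q38 holds 791, so the long row (R10, q38) has rating=791.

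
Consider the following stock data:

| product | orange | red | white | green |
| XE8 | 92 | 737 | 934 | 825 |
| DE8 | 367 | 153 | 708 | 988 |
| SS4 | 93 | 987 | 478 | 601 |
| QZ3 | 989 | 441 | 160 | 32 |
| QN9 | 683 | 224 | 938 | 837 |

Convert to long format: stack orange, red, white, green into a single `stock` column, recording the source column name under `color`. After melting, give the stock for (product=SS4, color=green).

601

Unpivoting turns each (product, wide-column) pair into one long row.
The wide cell at row SS4, column green holds 601, so the long row (SS4, green) has stock=601.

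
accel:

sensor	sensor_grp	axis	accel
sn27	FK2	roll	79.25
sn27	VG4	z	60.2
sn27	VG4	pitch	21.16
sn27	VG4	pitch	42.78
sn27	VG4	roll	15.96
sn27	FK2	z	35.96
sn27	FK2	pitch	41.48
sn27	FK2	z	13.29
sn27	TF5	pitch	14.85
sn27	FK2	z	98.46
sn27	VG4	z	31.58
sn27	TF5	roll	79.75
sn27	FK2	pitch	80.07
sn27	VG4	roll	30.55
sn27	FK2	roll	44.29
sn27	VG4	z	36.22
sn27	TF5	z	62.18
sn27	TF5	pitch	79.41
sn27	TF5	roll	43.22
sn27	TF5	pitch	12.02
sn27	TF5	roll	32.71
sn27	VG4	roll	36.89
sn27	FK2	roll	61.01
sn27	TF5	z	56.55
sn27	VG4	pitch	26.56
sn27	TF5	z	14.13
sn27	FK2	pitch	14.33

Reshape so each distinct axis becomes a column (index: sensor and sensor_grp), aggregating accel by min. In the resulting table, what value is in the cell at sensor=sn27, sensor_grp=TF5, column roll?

32.71

Rows with sensor=sn27, sensor_grp=TF5 and axis=roll: accel values are 79.75, 43.22, 32.71.
min(79.75, 43.22, 32.71) = 32.71.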